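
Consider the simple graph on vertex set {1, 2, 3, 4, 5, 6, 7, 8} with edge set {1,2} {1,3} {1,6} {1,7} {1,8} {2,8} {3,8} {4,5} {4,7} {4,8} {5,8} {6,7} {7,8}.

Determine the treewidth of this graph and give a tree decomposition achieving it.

Every bag has size at most 3, so the width is 3 − 1 = 2 and tw(G) ≤ 2. For the lower bound, the 3 vertices {1, 2, 8} are pairwise adjacent, and any tree decomposition puts a clique entirely inside one bag — forcing width ≥ 2. The upper and lower bounds meet at 2, so that is the treewidth.

Treewidth 2.
One such decomposition:
Bags: B1 = {1, 7, 8}  B2 = {4, 7, 8}  B3 = {1, 6, 7}  B4 = {1, 2, 8}  B5 = {1, 3, 8}  B6 = {4, 5, 8}
Tree: B1–B2, B1–B3, B1–B4, B4–B5, B2–B6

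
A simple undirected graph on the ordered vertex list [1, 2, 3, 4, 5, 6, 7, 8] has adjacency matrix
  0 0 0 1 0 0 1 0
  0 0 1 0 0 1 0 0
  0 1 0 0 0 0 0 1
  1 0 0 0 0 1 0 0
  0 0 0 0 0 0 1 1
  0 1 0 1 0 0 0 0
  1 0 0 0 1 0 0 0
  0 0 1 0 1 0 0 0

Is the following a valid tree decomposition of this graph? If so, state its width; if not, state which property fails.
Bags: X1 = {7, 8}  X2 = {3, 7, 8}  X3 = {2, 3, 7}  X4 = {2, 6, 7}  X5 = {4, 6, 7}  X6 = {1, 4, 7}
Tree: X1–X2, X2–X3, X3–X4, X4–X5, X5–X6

No — vertex 5 appears in no bag.

A tree decomposition must satisfy three properties: every vertex lies in some bag; for every edge, both endpoints lie together in some bag; and for every vertex, the bags containing it form a connected subtree. Here vertex 5 appears in no bag, so the decomposition is invalid.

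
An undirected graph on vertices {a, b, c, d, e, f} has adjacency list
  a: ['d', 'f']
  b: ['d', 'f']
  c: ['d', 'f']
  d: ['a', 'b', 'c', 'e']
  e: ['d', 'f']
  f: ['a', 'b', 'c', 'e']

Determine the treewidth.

A width-2 tree decomposition is:
Bags: B1 = {b, d, f}  B2 = {c, d, f}  B3 = {d, e, f}  B4 = {a, d, f}
Tree: B1–B2, B2–B3, B3–B4
The largest bag has 3 vertices, giving width 2; this decomposition certifies tw(G) ≤ 2. Since d–b–f–c–d is a cycle in G, G is not acyclic. Forests are exactly the graphs of treewidth ≤ 1, so tw(G) ≥ 2. Hence tw(G) = 2 exactly.

2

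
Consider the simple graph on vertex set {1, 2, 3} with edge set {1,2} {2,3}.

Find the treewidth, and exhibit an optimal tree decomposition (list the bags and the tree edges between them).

Treewidth 1.
Bags: B1 = {2, 3}  B2 = {1, 2}
Tree: B1–B2

The largest bag has 2 vertices, giving width 1; this decomposition certifies tw(G) ≤ 1. G has an edge, so its treewidth is at least 1. The upper and lower bounds meet at 1, so that is the treewidth.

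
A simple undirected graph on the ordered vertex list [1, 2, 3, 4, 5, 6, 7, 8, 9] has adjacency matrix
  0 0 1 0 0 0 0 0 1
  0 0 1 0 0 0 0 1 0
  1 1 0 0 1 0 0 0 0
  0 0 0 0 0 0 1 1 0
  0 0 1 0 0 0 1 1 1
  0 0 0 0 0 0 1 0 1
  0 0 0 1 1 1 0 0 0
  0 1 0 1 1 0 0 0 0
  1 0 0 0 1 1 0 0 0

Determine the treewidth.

3

A width-3 tree decomposition is:
Bags: B1 = {1, 3, 6, 9}  B2 = {3, 5, 6, 9}  B3 = {3, 5, 6, 7}  B4 = {2, 3, 5, 7}  B5 = {2, 5, 7, 8}  B6 = {2, 4, 7, 8}
Tree: B1–B2, B2–B3, B3–B4, B4–B5, B5–B6
Each bag holds 4 vertices, so the decomposition has width 3, which upper-bounds the treewidth. For the lower bound: the 4 vertex sets {1,6,9}, {3}, {5}, {2,4,7,8} are disjoint, each induces a connected subgraph, and every pair is joined by at least one edge of G. Contracting each set to a single vertex therefore yields K_{4} as a minor, and since treewidth is minor-monotone, tw(G) ≥ tw(K_{4}) = 3. Therefore the treewidth is 3.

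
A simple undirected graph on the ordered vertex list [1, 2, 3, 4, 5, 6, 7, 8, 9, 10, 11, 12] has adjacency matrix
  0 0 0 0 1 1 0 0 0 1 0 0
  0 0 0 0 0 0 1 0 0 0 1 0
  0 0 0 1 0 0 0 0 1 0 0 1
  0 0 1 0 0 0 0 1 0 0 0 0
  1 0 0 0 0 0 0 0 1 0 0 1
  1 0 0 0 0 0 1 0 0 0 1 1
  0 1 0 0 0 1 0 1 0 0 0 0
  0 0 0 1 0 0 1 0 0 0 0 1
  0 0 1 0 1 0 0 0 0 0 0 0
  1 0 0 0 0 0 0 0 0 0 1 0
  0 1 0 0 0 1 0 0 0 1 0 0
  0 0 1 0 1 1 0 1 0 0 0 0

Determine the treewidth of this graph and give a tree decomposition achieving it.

The largest bag has 4 vertices, giving width 3; this decomposition certifies tw(G) ≤ 3. For the lower bound: the 4 vertex sets {2,10,11}, {7}, {6}, {1,5,8,12} are disjoint, each induces a connected subgraph, and every pair is joined by at least one edge of G. Contracting each set to a single vertex therefore yields K_{4} as a minor, and since treewidth is minor-monotone, tw(G) ≥ tw(K_{4}) = 3. Therefore the treewidth is 3.

Treewidth 3.
One optimal decomposition is:
Bags: B1 = {2, 7, 10, 11}  B2 = {6, 7, 10, 11}  B3 = {1, 6, 7, 10}  B4 = {1, 6, 7, 8}  B5 = {1, 6, 8, 12}  B6 = {1, 5, 8, 12}  B7 = {4, 5, 8, 12}  B8 = {3, 4, 5, 12}  B9 = {3, 4, 5, 9}
Tree: B1–B2, B2–B3, B3–B4, B4–B5, B5–B6, B6–B7, B7–B8, B8–B9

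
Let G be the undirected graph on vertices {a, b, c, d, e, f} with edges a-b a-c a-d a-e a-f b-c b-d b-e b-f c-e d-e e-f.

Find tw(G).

A width-3 tree decomposition is:
Bags: B1 = {a, b, d, e}  B2 = {a, b, c, e}  B3 = {a, b, e, f}
Tree: B1–B2, B2–B3
Every bag has size at most 4, so the width is 4 − 1 = 3 and tw(G) ≤ 3. For the lower bound, the 4 vertices {a, b, d, e} are pairwise adjacent, and any tree decomposition puts a clique entirely inside one bag — forcing width ≥ 3. The upper and lower bounds meet at 3, so that is the treewidth.

3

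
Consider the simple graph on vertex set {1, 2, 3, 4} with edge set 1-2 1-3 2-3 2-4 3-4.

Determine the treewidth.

2

A width-2 tree decomposition is:
Bags: B1 = {1, 2, 3}  B2 = {2, 3, 4}
Tree: B1–B2
Every bag has size at most 3, so the width is 3 − 1 = 2 and tw(G) ≤ 2. Conversely, {1, 2, 3} is a clique of size 3, and the vertices of any clique must share a bag in every tree decomposition; so some bag has ≥ 3 vertices and tw(G) ≥ 2. Therefore the treewidth is 2.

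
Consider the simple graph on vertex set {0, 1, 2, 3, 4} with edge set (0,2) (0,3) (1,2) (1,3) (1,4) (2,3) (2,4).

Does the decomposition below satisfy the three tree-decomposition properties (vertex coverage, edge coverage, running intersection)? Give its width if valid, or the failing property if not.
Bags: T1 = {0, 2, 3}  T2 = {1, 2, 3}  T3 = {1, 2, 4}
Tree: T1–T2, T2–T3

Yes; width 2.

Checking the three conditions: (i) the bags cover all of {0, 1, 2, 3, 4}; (ii) for each edge, some bag contains both endpoints; (iii) the bags containing any fixed vertex form a subtree. All hold, so the decomposition is valid with width 3 − 1 = 2.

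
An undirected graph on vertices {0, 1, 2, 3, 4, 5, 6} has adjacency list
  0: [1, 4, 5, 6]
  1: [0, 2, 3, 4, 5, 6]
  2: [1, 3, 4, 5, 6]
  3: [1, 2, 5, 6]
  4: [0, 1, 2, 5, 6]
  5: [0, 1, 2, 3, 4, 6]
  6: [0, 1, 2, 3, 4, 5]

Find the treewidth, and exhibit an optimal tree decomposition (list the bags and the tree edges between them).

Treewidth 4.
One optimal decomposition is:
Bags: B1 = {0, 1, 4, 5, 6}  B2 = {1, 2, 4, 5, 6}  B3 = {1, 2, 3, 5, 6}
Tree: B1–B2, B2–B3

The largest bag has 5 vertices, giving width 4; this decomposition certifies tw(G) ≤ 4. On the other hand G contains the 5-clique {0, 1, 4, 5, 6}. A clique must lie in a single bag of any decomposition, so no decomposition can have width below 4. Combining the bounds, tw(G) = 4.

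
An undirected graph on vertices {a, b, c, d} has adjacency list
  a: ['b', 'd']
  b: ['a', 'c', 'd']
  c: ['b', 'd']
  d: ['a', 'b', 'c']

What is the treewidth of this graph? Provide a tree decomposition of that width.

Treewidth 2.
One optimal decomposition is:
Bags: B1 = {b, c, d}  B2 = {a, b, d}
Tree: B1–B2

Every bag has size at most 3, so the width is 3 − 1 = 2 and tw(G) ≤ 2. On the other hand G contains the 3-clique {b, c, d}. A clique must lie in a single bag of any decomposition, so no decomposition can have width below 2. The upper and lower bounds meet at 2, so that is the treewidth.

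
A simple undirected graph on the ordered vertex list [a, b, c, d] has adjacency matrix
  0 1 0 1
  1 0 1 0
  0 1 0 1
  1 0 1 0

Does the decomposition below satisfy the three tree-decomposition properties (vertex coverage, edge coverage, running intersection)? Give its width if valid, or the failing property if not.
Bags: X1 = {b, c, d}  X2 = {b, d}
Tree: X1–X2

No — vertex a appears in no bag.

A tree decomposition must satisfy three properties: every vertex lies in some bag; for every edge, both endpoints lie together in some bag; and for every vertex, the bags containing it form a connected subtree. Here vertex a appears in no bag, so the decomposition is invalid.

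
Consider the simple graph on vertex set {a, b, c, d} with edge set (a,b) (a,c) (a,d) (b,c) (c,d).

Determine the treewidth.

2

A width-2 tree decomposition is:
Bags: B1 = {a, c, d}  B2 = {a, b, c}
Tree: B1–B2
Each bag holds 3 vertices, so the decomposition has width 2, which upper-bounds the treewidth. On the other hand G contains the 3-clique {a, c, d}. A clique must lie in a single bag of any decomposition, so no decomposition can have width below 2. Therefore the treewidth is 2.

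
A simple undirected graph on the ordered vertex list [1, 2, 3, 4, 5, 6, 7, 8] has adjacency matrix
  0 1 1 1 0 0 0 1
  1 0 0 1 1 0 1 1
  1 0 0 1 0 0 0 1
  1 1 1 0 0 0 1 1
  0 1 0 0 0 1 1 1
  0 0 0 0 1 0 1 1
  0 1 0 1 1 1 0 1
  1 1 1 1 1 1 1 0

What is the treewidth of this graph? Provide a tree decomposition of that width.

Each bag holds 4 vertices, so the decomposition has width 3, which upper-bounds the treewidth. For the lower bound, the 4 vertices {1, 2, 4, 8} are pairwise adjacent, and any tree decomposition puts a clique entirely inside one bag — forcing width ≥ 3. Therefore the treewidth is 3.

Treewidth 3.
One optimal decomposition is:
Bags: B1 = {2, 5, 7, 8}  B2 = {5, 6, 7, 8}  B3 = {2, 4, 7, 8}  B4 = {1, 2, 4, 8}  B5 = {1, 3, 4, 8}
Tree: B1–B2, B1–B3, B3–B4, B4–B5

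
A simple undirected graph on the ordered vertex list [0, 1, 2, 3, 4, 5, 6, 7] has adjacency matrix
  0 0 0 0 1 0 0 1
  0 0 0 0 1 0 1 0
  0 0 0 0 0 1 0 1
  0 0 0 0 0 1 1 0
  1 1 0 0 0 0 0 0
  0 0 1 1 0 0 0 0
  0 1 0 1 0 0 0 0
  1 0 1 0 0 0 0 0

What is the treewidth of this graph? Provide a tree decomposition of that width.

Treewidth 2.
One such decomposition:
Bags: B1 = {3, 5, 6}  B2 = {2, 5, 6}  B3 = {2, 6, 7}  B4 = {0, 6, 7}  B5 = {0, 4, 6}  B6 = {1, 4, 6}
Tree: B1–B2, B2–B3, B3–B4, B4–B5, B5–B6

Every bag has size at most 3, so the width is 3 − 1 = 2 and tw(G) ≤ 2. Since 6–3–5–2–7–0–4–1–6 is a cycle in G, G is not acyclic. Forests are exactly the graphs of treewidth ≤ 1, so tw(G) ≥ 2. Combining the bounds, tw(G) = 2.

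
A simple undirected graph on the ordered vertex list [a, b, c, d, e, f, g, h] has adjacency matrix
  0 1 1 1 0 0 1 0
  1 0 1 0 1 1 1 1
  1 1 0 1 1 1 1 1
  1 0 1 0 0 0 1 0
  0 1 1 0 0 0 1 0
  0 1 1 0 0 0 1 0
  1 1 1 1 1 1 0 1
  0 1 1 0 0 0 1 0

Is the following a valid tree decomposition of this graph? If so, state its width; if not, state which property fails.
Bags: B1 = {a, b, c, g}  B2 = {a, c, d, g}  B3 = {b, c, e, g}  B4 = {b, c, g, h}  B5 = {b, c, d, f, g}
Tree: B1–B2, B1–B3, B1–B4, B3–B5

No — bags containing vertex d are not connected in the tree.

A tree decomposition must satisfy three properties: every vertex lies in some bag; for every edge, both endpoints lie together in some bag; and for every vertex, the bags containing it form a connected subtree. Here bags containing vertex d are not connected in the tree, so the decomposition is invalid.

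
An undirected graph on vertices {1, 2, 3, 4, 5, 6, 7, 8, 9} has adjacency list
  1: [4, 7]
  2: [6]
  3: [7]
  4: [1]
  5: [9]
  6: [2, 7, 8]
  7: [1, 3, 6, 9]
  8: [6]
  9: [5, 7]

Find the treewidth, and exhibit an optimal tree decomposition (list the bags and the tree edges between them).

The largest bag has 2 vertices, giving width 1; this decomposition certifies tw(G) ≤ 1. Since G has at least one edge (e.g. 7–6), it is not an edgeless graph, so tw(G) ≥ 1. Therefore the treewidth is 1.

Treewidth 1.
Bags: B1 = {6, 7}  B2 = {6, 8}  B3 = {7, 9}  B4 = {2, 6}  B5 = {1, 7}  B6 = {3, 7}  B7 = {1, 4}  B8 = {5, 9}
Tree: B1–B2, B1–B3, B2–B4, B3–B5, B5–B6, B5–B7, B3–B8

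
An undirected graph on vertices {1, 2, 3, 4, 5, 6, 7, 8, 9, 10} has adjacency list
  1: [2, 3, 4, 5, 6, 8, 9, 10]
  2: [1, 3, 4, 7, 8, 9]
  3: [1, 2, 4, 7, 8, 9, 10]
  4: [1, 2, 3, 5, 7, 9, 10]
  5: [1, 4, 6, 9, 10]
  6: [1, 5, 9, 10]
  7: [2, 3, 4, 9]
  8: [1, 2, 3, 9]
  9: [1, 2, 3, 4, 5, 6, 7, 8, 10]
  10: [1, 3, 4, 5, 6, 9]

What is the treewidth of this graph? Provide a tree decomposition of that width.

Treewidth 4.
One optimal decomposition is:
Bags: B1 = {1, 2, 3, 4, 9}  B2 = {1, 3, 4, 9, 10}  B3 = {1, 2, 3, 8, 9}  B4 = {1, 4, 5, 9, 10}  B5 = {2, 3, 4, 7, 9}  B6 = {1, 5, 6, 9, 10}
Tree: B1–B2, B1–B3, B2–B4, B1–B5, B4–B6

The largest bag has 5 vertices, giving width 4; this decomposition certifies tw(G) ≤ 4. On the other hand G contains the 5-clique {1, 2, 3, 8, 9}. A clique must lie in a single bag of any decomposition, so no decomposition can have width below 4. The upper and lower bounds meet at 4, so that is the treewidth.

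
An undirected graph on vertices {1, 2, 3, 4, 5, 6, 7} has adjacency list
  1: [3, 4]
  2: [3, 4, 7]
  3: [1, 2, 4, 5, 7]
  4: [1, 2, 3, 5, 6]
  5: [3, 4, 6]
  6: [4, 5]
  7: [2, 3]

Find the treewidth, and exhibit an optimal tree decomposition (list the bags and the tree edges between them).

Treewidth 2.
One such decomposition:
Bags: B1 = {2, 3, 4}  B2 = {3, 4, 5}  B3 = {2, 3, 7}  B4 = {4, 5, 6}  B5 = {1, 3, 4}
Tree: B1–B2, B1–B3, B2–B4, B2–B5

The largest bag has 3 vertices, giving width 2; this decomposition certifies tw(G) ≤ 2. On the other hand G contains the 3-clique {1, 3, 4}. A clique must lie in a single bag of any decomposition, so no decomposition can have width below 2. Therefore the treewidth is 2.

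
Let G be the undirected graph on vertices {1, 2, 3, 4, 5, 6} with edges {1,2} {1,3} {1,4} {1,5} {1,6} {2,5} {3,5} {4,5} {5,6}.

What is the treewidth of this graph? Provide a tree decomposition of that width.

Each bag holds 3 vertices, so the decomposition has width 2, which upper-bounds the treewidth. On the other hand G contains the 3-clique {1, 2, 5}. A clique must lie in a single bag of any decomposition, so no decomposition can have width below 2. Combining the bounds, tw(G) = 2.

Treewidth 2.
Bags: B1 = {1, 3, 5}  B2 = {1, 5, 6}  B3 = {1, 2, 5}  B4 = {1, 4, 5}
Tree: B1–B2, B1–B3, B2–B4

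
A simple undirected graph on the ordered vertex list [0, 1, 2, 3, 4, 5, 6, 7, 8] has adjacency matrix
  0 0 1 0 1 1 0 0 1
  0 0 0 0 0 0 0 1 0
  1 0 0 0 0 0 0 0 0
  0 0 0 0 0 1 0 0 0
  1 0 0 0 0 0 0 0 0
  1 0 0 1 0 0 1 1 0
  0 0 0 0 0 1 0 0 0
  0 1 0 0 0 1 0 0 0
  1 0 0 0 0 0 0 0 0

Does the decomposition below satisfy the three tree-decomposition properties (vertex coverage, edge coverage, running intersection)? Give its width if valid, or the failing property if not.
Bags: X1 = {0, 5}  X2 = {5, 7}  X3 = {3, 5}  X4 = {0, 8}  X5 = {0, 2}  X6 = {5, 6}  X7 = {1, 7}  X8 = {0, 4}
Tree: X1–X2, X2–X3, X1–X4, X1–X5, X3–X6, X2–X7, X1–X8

Checking the three conditions: (i) the bags cover all of {0, 1, 2, 3, 4, 5, 6, 7, 8}; (ii) for each edge, some bag contains both endpoints; (iii) the bags containing any fixed vertex form a subtree. All hold, so the decomposition is valid with width 2 − 1 = 1.

Yes; width 1.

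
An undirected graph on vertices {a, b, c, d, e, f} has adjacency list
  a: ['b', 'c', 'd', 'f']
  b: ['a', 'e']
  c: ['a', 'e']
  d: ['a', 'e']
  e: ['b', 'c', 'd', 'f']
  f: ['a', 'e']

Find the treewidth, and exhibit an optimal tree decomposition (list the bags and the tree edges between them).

The largest bag has 3 vertices, giving width 2; this decomposition certifies tw(G) ≤ 2. Since e–c–a–b–e is a cycle in G, G is not acyclic. Forests are exactly the graphs of treewidth ≤ 1, so tw(G) ≥ 2. The upper and lower bounds meet at 2, so that is the treewidth.

Treewidth 2.
Bags: B1 = {a, c, e}  B2 = {a, b, e}  B3 = {a, e, f}  B4 = {a, d, e}
Tree: B1–B2, B2–B3, B3–B4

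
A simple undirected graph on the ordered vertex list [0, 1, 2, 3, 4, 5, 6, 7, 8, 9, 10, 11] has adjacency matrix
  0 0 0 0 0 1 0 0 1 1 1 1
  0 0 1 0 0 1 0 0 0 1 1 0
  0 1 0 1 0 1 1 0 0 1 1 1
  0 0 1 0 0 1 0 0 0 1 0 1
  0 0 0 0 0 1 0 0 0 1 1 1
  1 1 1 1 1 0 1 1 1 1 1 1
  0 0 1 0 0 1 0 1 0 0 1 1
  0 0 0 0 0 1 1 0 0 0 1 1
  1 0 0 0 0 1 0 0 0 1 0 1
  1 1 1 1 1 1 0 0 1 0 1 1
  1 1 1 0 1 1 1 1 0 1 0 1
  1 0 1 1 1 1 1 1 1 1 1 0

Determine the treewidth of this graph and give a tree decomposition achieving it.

Treewidth 4.
Bags: B1 = {2, 5, 9, 10, 11}  B2 = {2, 5, 6, 10, 11}  B3 = {0, 5, 9, 10, 11}  B4 = {0, 5, 8, 9, 11}  B5 = {4, 5, 9, 10, 11}  B6 = {1, 2, 5, 9, 10}  B7 = {2, 3, 5, 9, 11}  B8 = {5, 6, 7, 10, 11}
Tree: B1–B2, B1–B3, B3–B4, B3–B5, B1–B6, B1–B7, B2–B8

Every bag has size at most 5, so the width is 5 − 1 = 4 and tw(G) ≤ 4. For the lower bound, the 5 vertices {1, 2, 5, 9, 10} are pairwise adjacent, and any tree decomposition puts a clique entirely inside one bag — forcing width ≥ 4. Hence tw(G) = 4 exactly.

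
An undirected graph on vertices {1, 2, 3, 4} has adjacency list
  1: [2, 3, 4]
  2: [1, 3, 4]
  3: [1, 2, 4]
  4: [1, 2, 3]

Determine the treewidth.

3

A width-3 tree decomposition is:
Bags: B1 = {1, 2, 3, 4}
Tree: (single bag)
A single bag containing all 4 vertices is trivially a valid decomposition of width 3. Conversely, {1, 2, 3, 4} is a clique of size 4, and the vertices of any clique must share a bag in every tree decomposition; so some bag has ≥ 4 vertices and tw(G) ≥ 3. Hence tw(G) = 3 exactly.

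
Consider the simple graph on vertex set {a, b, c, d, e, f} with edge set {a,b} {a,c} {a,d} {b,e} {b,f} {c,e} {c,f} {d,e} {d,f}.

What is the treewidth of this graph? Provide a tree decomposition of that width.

The largest bag has 4 vertices, giving width 3; this decomposition certifies tw(G) ≤ 3. For the lower bound: the 4 vertex sets {a,b}, {c,e}, {d}, {f} are disjoint, each induces a connected subgraph, and every pair is joined by at least one edge of G. Contracting each set to a single vertex therefore yields K_{4} as a minor, and since treewidth is minor-monotone, tw(G) ≥ tw(K_{4}) = 3. Combining the bounds, tw(G) = 3.

Treewidth 3.
One such decomposition:
Bags: B1 = {a, b, c, d}  B2 = {b, c, d, e}  B3 = {b, c, d, f}
Tree: B1–B2, B2–B3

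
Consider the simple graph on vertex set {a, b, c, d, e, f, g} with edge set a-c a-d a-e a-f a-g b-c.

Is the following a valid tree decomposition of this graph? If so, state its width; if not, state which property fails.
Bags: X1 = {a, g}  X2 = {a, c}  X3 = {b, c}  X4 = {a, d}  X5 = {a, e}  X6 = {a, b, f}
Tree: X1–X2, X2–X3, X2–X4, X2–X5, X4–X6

No — bags containing vertex b are not connected in the tree.

A tree decomposition must satisfy three properties: every vertex lies in some bag; for every edge, both endpoints lie together in some bag; and for every vertex, the bags containing it form a connected subtree. Here bags containing vertex b are not connected in the tree, so the decomposition is invalid.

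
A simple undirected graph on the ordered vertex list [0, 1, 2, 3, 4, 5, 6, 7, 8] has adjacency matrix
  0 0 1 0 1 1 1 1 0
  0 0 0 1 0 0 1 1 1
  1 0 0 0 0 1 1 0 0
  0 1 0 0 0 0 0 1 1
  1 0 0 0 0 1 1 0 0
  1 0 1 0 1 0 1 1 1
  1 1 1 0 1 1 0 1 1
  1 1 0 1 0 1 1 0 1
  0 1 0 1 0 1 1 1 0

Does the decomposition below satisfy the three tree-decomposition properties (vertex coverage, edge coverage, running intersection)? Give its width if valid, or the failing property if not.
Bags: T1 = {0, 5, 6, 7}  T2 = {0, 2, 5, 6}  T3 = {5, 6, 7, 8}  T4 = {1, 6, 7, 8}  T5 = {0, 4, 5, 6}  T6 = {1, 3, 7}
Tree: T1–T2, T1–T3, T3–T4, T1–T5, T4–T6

A tree decomposition must satisfy three properties: every vertex lies in some bag; for every edge, both endpoints lie together in some bag; and for every vertex, the bags containing it form a connected subtree. Here edge (8,3) lies in no bag, so the decomposition is invalid.

No — edge (8,3) lies in no bag.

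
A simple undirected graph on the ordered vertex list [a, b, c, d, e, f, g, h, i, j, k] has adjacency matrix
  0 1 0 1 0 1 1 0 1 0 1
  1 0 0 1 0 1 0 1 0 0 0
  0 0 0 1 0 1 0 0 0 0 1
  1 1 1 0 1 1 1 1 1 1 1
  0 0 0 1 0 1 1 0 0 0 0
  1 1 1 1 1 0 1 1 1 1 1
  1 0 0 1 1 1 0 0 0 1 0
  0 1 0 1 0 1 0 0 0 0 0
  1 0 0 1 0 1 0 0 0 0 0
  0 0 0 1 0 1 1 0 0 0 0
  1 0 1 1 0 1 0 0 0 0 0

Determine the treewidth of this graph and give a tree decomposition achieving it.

Treewidth 3.
One optimal decomposition is:
Bags: B1 = {a, b, d, f}  B2 = {b, d, f, h}  B3 = {a, d, f, g}  B4 = {d, f, g, j}  B5 = {a, d, f, k}  B6 = {d, e, f, g}  B7 = {c, d, f, k}  B8 = {a, d, f, i}
Tree: B1–B2, B1–B3, B3–B4, B1–B5, B3–B6, B5–B7, B3–B8

Each bag holds 4 vertices, so the decomposition has width 3, which upper-bounds the treewidth. For the lower bound, the 4 vertices {b, d, f, h} are pairwise adjacent, and any tree decomposition puts a clique entirely inside one bag — forcing width ≥ 3. The upper and lower bounds meet at 3, so that is the treewidth.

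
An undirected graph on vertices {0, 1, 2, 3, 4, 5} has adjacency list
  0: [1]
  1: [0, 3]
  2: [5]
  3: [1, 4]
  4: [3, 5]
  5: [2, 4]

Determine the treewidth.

1

A width-1 tree decomposition is:
Bags: B1 = {0, 1}  B2 = {1, 3}  B3 = {3, 4}  B4 = {4, 5}  B5 = {2, 5}
Tree: B1–B2, B2–B3, B3–B4, B4–B5
The largest bag has 2 vertices, giving width 1; this decomposition certifies tw(G) ≤ 1. Any graph with an edge has treewidth ≥ 1, and G has the edge 0–1. Therefore the treewidth is 1.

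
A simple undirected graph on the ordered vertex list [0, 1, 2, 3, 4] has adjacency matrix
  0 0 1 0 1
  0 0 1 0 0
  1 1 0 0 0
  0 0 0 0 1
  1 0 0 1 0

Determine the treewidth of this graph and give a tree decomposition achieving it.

Every bag has size at most 2, so the width is 2 − 1 = 1 and tw(G) ≤ 1. Since G has at least one edge (e.g. 1–2), it is not an edgeless graph, so tw(G) ≥ 1. Therefore the treewidth is 1.

Treewidth 1.
One such decomposition:
Bags: B1 = {1, 2}  B2 = {0, 2}  B3 = {0, 4}  B4 = {3, 4}
Tree: B1–B2, B2–B3, B3–B4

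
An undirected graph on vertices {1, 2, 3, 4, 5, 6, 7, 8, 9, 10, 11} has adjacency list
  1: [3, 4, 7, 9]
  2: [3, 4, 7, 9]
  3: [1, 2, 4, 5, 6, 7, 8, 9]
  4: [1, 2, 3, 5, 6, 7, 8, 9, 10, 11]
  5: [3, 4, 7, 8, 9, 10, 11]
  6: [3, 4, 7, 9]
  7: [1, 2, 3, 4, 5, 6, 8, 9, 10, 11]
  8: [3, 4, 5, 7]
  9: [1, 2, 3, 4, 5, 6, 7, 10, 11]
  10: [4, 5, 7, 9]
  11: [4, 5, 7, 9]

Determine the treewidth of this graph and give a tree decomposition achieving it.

Treewidth 4.
One optimal decomposition is:
Bags: B1 = {3, 4, 6, 7, 9}  B2 = {3, 4, 5, 7, 9}  B3 = {1, 3, 4, 7, 9}  B4 = {2, 3, 4, 7, 9}  B5 = {4, 5, 7, 9, 10}  B6 = {3, 4, 5, 7, 8}  B7 = {4, 5, 7, 9, 11}
Tree: B1–B2, B2–B3, B1–B4, B2–B5, B2–B6, B2–B7

The largest bag has 5 vertices, giving width 4; this decomposition certifies tw(G) ≤ 4. For the lower bound, the 5 vertices {3, 4, 5, 7, 8} are pairwise adjacent, and any tree decomposition puts a clique entirely inside one bag — forcing width ≥ 4. Hence tw(G) = 4 exactly.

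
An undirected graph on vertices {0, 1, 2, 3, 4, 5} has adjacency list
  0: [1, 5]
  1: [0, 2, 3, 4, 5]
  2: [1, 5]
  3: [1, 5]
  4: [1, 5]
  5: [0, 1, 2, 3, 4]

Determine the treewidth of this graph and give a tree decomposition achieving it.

Each bag holds 3 vertices, so the decomposition has width 2, which upper-bounds the treewidth. Conversely, {0, 1, 5} is a clique of size 3, and the vertices of any clique must share a bag in every tree decomposition; so some bag has ≥ 3 vertices and tw(G) ≥ 2. Hence tw(G) = 2 exactly.

Treewidth 2.
One optimal decomposition is:
Bags: B1 = {1, 4, 5}  B2 = {0, 1, 5}  B3 = {1, 3, 5}  B4 = {1, 2, 5}
Tree: B1–B2, B2–B3, B3–B4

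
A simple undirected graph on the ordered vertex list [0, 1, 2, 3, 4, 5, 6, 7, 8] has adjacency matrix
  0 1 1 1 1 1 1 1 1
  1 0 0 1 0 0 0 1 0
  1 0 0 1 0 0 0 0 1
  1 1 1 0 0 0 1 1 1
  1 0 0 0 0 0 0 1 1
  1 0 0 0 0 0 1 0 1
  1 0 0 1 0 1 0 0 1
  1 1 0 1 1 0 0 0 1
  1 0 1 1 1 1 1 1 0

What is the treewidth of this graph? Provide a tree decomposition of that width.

Treewidth 3.
One optimal decomposition is:
Bags: B1 = {0, 3, 6, 8}  B2 = {0, 2, 3, 8}  B3 = {0, 3, 7, 8}  B4 = {0, 5, 6, 8}  B5 = {0, 1, 3, 7}  B6 = {0, 4, 7, 8}
Tree: B1–B2, B1–B3, B1–B4, B3–B5, B3–B6

The largest bag has 4 vertices, giving width 3; this decomposition certifies tw(G) ≤ 3. Conversely, {0, 2, 3, 8} is a clique of size 4, and the vertices of any clique must share a bag in every tree decomposition; so some bag has ≥ 4 vertices and tw(G) ≥ 3. Therefore the treewidth is 3.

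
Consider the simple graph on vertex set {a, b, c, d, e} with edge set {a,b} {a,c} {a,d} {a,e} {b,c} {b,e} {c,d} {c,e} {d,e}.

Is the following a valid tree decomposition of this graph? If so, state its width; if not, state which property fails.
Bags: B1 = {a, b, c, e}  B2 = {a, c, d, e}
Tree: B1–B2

Vertex coverage: the bags together contain {a, b, c, d, e}, the full vertex set. Edge coverage: each edge of G has both endpoints in at least one bag. Running intersection: for every vertex, the bags containing it form a connected subtree. All three properties hold, so this is a valid tree decomposition of width max|bag| − 1 = 3, and hence tw(G) ≤ 3.

Yes; width 3.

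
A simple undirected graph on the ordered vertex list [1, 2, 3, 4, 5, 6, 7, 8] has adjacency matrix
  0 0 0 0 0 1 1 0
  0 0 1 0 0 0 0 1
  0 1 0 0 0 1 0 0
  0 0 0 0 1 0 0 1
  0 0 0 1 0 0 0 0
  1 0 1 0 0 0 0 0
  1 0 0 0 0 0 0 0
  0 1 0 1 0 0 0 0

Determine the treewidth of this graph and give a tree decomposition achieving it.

The largest bag has 2 vertices, giving width 1; this decomposition certifies tw(G) ≤ 1. Since G has at least one edge (e.g. 5–4), it is not an edgeless graph, so tw(G) ≥ 1. Therefore the treewidth is 1.

Treewidth 1.
One optimal decomposition is:
Bags: B1 = {4, 5}  B2 = {4, 8}  B3 = {2, 8}  B4 = {2, 3}  B5 = {3, 6}  B6 = {1, 6}  B7 = {1, 7}
Tree: B1–B2, B2–B3, B3–B4, B4–B5, B5–B6, B6–B7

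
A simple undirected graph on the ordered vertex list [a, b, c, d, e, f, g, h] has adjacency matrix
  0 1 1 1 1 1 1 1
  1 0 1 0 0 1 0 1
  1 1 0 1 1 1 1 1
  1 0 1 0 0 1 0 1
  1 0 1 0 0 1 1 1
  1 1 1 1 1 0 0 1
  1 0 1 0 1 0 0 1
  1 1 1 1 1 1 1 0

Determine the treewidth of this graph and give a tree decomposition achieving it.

The largest bag has 5 vertices, giving width 4; this decomposition certifies tw(G) ≤ 4. For the lower bound, the 5 vertices {a, c, e, g, h} are pairwise adjacent, and any tree decomposition puts a clique entirely inside one bag — forcing width ≥ 4. Therefore the treewidth is 4.

Treewidth 4.
Bags: B1 = {a, c, e, g, h}  B2 = {a, c, e, f, h}  B3 = {a, c, d, f, h}  B4 = {a, b, c, f, h}
Tree: B1–B2, B2–B3, B3–B4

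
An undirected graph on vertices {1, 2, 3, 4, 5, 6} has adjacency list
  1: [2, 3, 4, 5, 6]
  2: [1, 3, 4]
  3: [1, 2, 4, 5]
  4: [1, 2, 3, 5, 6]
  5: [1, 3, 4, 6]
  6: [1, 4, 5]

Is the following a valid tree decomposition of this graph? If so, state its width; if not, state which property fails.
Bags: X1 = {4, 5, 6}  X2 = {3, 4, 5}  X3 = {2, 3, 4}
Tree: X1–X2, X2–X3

A tree decomposition must satisfy three properties: every vertex lies in some bag; for every edge, both endpoints lie together in some bag; and for every vertex, the bags containing it form a connected subtree. Here vertex 1 appears in no bag, so the decomposition is invalid.

No — vertex 1 appears in no bag.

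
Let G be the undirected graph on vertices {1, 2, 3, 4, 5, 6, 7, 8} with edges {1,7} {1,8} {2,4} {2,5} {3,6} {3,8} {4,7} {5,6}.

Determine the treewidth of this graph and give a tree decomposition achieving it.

The largest bag has 3 vertices, giving width 2; this decomposition certifies tw(G) ≤ 2. For the lower bound, G contains the cycle 8–1–7–4–2–5–6–3–8, so G is not a forest; only forests have treewidth ≤ 1, hence tw(G) ≥ 2. Combining the bounds, tw(G) = 2.

Treewidth 2.
One optimal decomposition is:
Bags: B1 = {1, 7, 8}  B2 = {4, 7, 8}  B3 = {2, 4, 8}  B4 = {2, 5, 8}  B5 = {5, 6, 8}  B6 = {3, 6, 8}
Tree: B1–B2, B2–B3, B3–B4, B4–B5, B5–B6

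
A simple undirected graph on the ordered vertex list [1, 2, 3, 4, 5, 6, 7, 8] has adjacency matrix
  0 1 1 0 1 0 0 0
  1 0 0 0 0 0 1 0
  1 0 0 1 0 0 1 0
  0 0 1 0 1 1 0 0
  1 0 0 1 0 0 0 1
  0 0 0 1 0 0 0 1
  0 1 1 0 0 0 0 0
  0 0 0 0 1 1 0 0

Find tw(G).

2

A width-2 tree decomposition is:
Bags: B1 = {4, 6, 8}  B2 = {4, 5, 8}  B3 = {3, 4, 5}  B4 = {1, 3, 5}  B5 = {1, 3, 7}  B6 = {1, 2, 7}
Tree: B1–B2, B2–B3, B3–B4, B4–B5, B5–B6
Each bag holds 3 vertices, so the decomposition has width 2, which upper-bounds the treewidth. For the lower bound, G contains the cycle 6–8–5–4–6, so G is not a forest; only forests have treewidth ≤ 1, hence tw(G) ≥ 2. Therefore the treewidth is 2.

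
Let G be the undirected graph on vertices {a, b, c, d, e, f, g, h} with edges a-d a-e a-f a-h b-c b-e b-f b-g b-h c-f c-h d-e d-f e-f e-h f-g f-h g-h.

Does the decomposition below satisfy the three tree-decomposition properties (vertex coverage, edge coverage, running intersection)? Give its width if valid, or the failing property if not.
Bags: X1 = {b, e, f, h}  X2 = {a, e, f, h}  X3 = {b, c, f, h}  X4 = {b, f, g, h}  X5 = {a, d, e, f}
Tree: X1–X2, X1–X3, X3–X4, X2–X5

Yes; width 3.

Every vertex of G appears in some bag (union = {a, b, c, d, e, f, g, h}); every edge is covered by a bag; and for each vertex v the set of bags containing v is connected in the bag tree. The decomposition is therefore valid. The largest bag has 4 vertices, so the width is 3.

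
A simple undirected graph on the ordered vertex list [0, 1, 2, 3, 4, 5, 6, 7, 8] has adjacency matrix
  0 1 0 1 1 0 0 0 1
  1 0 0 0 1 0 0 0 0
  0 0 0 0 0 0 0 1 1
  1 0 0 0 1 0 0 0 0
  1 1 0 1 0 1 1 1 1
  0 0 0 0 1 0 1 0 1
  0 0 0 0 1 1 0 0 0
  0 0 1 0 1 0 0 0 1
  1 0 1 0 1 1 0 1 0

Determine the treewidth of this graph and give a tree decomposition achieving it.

Each bag holds 3 vertices, so the decomposition has width 2, which upper-bounds the treewidth. On the other hand G contains the 3-clique {2, 7, 8}. A clique must lie in a single bag of any decomposition, so no decomposition can have width below 2. Hence tw(G) = 2 exactly.

Treewidth 2.
One optimal decomposition is:
Bags: B1 = {0, 4, 8}  B2 = {4, 7, 8}  B3 = {4, 5, 8}  B4 = {0, 3, 4}  B5 = {2, 7, 8}  B6 = {4, 5, 6}  B7 = {0, 1, 4}
Tree: B1–B2, B1–B3, B1–B4, B2–B5, B3–B6, B4–B7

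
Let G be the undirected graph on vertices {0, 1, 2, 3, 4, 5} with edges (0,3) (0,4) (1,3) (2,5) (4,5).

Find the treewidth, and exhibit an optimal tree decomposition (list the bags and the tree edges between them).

Treewidth 1.
One optimal decomposition is:
Bags: B1 = {2, 5}  B2 = {4, 5}  B3 = {0, 4}  B4 = {0, 3}  B5 = {1, 3}
Tree: B1–B2, B2–B3, B3–B4, B4–B5

Each bag holds 2 vertices, so the decomposition has width 1, which upper-bounds the treewidth. G has an edge, so its treewidth is at least 1. The upper and lower bounds meet at 1, so that is the treewidth.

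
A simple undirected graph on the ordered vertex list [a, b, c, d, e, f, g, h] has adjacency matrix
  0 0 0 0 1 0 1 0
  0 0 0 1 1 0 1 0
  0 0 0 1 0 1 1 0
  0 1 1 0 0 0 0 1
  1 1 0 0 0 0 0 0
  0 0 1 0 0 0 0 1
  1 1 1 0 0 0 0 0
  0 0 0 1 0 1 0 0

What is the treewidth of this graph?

2

A width-2 tree decomposition is:
Bags: B1 = {a, e, g}  B2 = {b, e, g}  B3 = {b, c, g}  B4 = {b, c, d}  B5 = {c, d, f}  B6 = {d, f, h}
Tree: B1–B2, B2–B3, B3–B4, B4–B5, B5–B6
Each bag holds 3 vertices, so the decomposition has width 2, which upper-bounds the treewidth. The edges a–e–b–g–a form a cycle, so G is not a tree and its treewidth is at least 2. The upper and lower bounds meet at 2, so that is the treewidth.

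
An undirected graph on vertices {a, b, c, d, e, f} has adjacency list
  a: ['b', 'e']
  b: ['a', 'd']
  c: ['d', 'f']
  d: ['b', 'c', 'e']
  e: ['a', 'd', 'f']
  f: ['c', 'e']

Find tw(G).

A width-2 tree decomposition is:
Bags: B1 = {a, b, e}  B2 = {b, d, e}  B3 = {d, e, f}  B4 = {c, d, f}
Tree: B1–B2, B2–B3, B3–B4
The largest bag has 3 vertices, giving width 2; this decomposition certifies tw(G) ≤ 2. For the lower bound, G contains the cycle a–b–d–e–a, so G is not a forest; only forests have treewidth ≤ 1, hence tw(G) ≥ 2. Combining the bounds, tw(G) = 2.

2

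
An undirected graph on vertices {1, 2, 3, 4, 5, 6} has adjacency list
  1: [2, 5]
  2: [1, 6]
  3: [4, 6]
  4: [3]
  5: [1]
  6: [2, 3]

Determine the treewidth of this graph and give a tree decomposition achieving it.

Every bag has size at most 2, so the width is 2 − 1 = 1 and tw(G) ≤ 1. G has an edge, so its treewidth is at least 1. Combining the bounds, tw(G) = 1.

Treewidth 1.
Bags: B1 = {3, 4}  B2 = {3, 6}  B3 = {2, 6}  B4 = {1, 2}  B5 = {1, 5}
Tree: B1–B2, B2–B3, B3–B4, B4–B5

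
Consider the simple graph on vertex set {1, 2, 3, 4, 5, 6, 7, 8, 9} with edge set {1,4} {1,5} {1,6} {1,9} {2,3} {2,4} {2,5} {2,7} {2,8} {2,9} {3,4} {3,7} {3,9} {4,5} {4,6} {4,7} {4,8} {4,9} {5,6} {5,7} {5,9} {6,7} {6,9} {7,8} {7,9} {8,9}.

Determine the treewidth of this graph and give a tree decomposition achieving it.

Treewidth 4.
One such decomposition:
Bags: B1 = {4, 5, 6, 7, 9}  B2 = {2, 4, 5, 7, 9}  B3 = {1, 4, 5, 6, 9}  B4 = {2, 3, 4, 7, 9}  B5 = {2, 4, 7, 8, 9}
Tree: B1–B2, B1–B3, B2–B4, B2–B5

Every bag has size at most 5, so the width is 5 − 1 = 4 and tw(G) ≤ 4. On the other hand G contains the 5-clique {1, 4, 5, 6, 9}. A clique must lie in a single bag of any decomposition, so no decomposition can have width below 4. Therefore the treewidth is 4.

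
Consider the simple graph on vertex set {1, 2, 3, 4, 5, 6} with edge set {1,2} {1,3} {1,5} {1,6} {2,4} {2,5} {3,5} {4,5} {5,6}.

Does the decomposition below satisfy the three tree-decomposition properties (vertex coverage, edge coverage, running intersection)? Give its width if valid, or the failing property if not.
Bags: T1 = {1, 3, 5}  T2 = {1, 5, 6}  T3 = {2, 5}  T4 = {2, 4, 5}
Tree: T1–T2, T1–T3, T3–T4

No — edge (1,2) lies in no bag.

A tree decomposition must satisfy three properties: every vertex lies in some bag; for every edge, both endpoints lie together in some bag; and for every vertex, the bags containing it form a connected subtree. Here edge (1,2) lies in no bag, so the decomposition is invalid.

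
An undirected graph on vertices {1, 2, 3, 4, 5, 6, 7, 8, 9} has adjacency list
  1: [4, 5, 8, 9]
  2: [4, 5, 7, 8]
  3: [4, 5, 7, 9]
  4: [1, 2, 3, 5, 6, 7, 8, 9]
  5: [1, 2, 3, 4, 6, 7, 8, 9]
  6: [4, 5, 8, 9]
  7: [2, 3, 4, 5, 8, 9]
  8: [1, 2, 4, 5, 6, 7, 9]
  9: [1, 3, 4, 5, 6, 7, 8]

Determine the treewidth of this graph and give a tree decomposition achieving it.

The largest bag has 5 vertices, giving width 4; this decomposition certifies tw(G) ≤ 4. Conversely, {1, 4, 5, 8, 9} is a clique of size 5, and the vertices of any clique must share a bag in every tree decomposition; so some bag has ≥ 5 vertices and tw(G) ≥ 4. The upper and lower bounds meet at 4, so that is the treewidth.

Treewidth 4.
Bags: B1 = {4, 5, 7, 8, 9}  B2 = {4, 5, 6, 8, 9}  B3 = {2, 4, 5, 7, 8}  B4 = {3, 4, 5, 7, 9}  B5 = {1, 4, 5, 8, 9}
Tree: B1–B2, B1–B3, B1–B4, B1–B5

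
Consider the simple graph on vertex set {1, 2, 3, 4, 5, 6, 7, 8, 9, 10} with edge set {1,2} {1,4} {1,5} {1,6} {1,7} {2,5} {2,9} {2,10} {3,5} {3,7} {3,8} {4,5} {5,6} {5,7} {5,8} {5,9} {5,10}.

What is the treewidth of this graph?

A width-2 tree decomposition is:
Bags: B1 = {1, 2, 5}  B2 = {2, 5, 10}  B3 = {1, 5, 7}  B4 = {3, 5, 7}  B5 = {1, 4, 5}  B6 = {1, 5, 6}  B7 = {3, 5, 8}  B8 = {2, 5, 9}
Tree: B1–B2, B1–B3, B3–B4, B3–B5, B3–B6, B4–B7, B1–B8
Every bag has size at most 3, so the width is 3 − 1 = 2 and tw(G) ≤ 2. On the other hand G contains the 3-clique {1, 2, 5}. A clique must lie in a single bag of any decomposition, so no decomposition can have width below 2. The upper and lower bounds meet at 2, so that is the treewidth.

2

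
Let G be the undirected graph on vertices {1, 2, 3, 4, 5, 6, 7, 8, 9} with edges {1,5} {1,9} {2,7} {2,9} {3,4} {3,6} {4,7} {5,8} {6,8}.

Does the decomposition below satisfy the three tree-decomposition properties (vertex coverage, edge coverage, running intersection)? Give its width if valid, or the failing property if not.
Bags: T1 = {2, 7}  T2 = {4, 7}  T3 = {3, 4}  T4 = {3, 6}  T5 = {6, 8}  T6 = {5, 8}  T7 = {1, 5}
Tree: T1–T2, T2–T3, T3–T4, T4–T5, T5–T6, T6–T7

No — vertex 9 appears in no bag.

A tree decomposition must satisfy three properties: every vertex lies in some bag; for every edge, both endpoints lie together in some bag; and for every vertex, the bags containing it form a connected subtree. Here vertex 9 appears in no bag, so the decomposition is invalid.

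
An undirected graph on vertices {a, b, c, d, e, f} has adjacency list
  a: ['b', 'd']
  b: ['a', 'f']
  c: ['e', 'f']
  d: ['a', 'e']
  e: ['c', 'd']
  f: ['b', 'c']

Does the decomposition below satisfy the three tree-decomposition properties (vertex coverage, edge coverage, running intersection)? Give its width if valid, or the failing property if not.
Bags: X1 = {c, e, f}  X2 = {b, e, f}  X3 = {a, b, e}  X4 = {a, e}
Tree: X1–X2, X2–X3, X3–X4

No — vertex d appears in no bag.

A tree decomposition must satisfy three properties: every vertex lies in some bag; for every edge, both endpoints lie together in some bag; and for every vertex, the bags containing it form a connected subtree. Here vertex d appears in no bag, so the decomposition is invalid.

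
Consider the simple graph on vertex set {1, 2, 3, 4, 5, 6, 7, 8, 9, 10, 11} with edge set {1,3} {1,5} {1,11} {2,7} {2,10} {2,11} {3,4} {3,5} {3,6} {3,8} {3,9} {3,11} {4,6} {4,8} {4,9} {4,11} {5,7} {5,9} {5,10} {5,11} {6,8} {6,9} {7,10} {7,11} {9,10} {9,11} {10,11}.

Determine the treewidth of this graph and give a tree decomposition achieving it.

Treewidth 3.
Bags: B1 = {3, 5, 9, 11}  B2 = {3, 4, 9, 11}  B3 = {5, 9, 10, 11}  B4 = {3, 4, 6, 9}  B5 = {1, 3, 5, 11}  B6 = {5, 7, 10, 11}  B7 = {3, 4, 6, 8}  B8 = {2, 7, 10, 11}
Tree: B1–B2, B1–B3, B2–B4, B1–B5, B3–B6, B4–B7, B6–B8

The largest bag has 4 vertices, giving width 3; this decomposition certifies tw(G) ≤ 3. On the other hand G contains the 4-clique {3, 4, 6, 8}. A clique must lie in a single bag of any decomposition, so no decomposition can have width below 3. Combining the bounds, tw(G) = 3.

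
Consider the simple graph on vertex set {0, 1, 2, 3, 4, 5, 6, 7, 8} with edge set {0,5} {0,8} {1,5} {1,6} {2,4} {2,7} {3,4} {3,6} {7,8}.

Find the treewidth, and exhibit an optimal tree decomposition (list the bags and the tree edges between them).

Every bag has size at most 3, so the width is 3 − 1 = 2 and tw(G) ≤ 2. Since 3–6–1–5–0–8–7–2–4–3 is a cycle in G, G is not acyclic. Forests are exactly the graphs of treewidth ≤ 1, so tw(G) ≥ 2. The upper and lower bounds meet at 2, so that is the treewidth.

Treewidth 2.
One optimal decomposition is:
Bags: B1 = {1, 3, 6}  B2 = {1, 3, 5}  B3 = {0, 3, 5}  B4 = {0, 3, 8}  B5 = {3, 7, 8}  B6 = {2, 3, 7}  B7 = {2, 3, 4}
Tree: B1–B2, B2–B3, B3–B4, B4–B5, B5–B6, B6–B7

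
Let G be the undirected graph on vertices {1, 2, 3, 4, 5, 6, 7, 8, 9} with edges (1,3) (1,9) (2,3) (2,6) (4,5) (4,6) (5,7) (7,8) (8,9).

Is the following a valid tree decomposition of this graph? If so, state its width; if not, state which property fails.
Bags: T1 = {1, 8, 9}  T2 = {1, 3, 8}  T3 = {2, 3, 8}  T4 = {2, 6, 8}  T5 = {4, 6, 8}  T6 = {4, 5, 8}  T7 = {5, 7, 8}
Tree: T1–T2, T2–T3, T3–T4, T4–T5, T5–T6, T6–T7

Yes; width 2.

Checking the three conditions: (i) the bags cover all of {1, 2, 3, 4, 5, 6, 7, 8, 9}; (ii) for each edge, some bag contains both endpoints; (iii) the bags containing any fixed vertex form a subtree. All hold, so the decomposition is valid with width 3 − 1 = 2.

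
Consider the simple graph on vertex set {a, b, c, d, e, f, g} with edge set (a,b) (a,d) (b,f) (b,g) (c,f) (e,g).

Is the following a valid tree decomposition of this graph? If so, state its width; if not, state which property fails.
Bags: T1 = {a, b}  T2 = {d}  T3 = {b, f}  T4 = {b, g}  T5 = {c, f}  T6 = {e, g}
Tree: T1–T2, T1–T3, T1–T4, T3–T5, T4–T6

A tree decomposition must satisfy three properties: every vertex lies in some bag; for every edge, both endpoints lie together in some bag; and for every vertex, the bags containing it form a connected subtree. Here edge (a,d) lies in no bag, so the decomposition is invalid.

No — edge (a,d) lies in no bag.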